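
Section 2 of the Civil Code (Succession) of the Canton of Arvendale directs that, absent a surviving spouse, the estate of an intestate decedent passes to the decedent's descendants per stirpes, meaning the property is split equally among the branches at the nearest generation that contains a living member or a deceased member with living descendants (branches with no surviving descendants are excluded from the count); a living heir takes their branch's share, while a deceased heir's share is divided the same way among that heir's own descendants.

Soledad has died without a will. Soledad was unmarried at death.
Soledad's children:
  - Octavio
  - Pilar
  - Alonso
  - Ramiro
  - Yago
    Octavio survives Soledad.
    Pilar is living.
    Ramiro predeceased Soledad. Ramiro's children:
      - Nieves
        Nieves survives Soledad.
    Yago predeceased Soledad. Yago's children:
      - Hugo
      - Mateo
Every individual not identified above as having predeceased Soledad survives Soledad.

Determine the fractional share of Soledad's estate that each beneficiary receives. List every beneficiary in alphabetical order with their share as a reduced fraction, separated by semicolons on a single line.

Alonso 1/5; Hugo 1/10; Mateo 1/10; Nieves 1/5; Octavio 1/5; Pilar 1/5

There is no surviving spouse, so the entire estate passes to Soledad's descendants per stirpes.
The estate is divided into 5 equal shares of 1/5 among Octavio, Pilar, Alonso, Ramiro, Yago.
Octavio is living and takes 1/5.
Pilar is living and takes 1/5.
Alonso is living and takes 1/5.
Ramiro predeceased; the 1/5 allotted to Ramiro's branch passes to Ramiro's issue by representation.
Nieves is the sole taker at this level and receives the full 1/5.
Yago predeceased; the 1/5 allotted to Yago's branch passes to Yago's issue by representation.
The 1/5 is divided into 2 equal shares of 1/10 among Hugo, Mateo.
Hugo is living and takes 1/10.
Mateo is living and takes 1/10.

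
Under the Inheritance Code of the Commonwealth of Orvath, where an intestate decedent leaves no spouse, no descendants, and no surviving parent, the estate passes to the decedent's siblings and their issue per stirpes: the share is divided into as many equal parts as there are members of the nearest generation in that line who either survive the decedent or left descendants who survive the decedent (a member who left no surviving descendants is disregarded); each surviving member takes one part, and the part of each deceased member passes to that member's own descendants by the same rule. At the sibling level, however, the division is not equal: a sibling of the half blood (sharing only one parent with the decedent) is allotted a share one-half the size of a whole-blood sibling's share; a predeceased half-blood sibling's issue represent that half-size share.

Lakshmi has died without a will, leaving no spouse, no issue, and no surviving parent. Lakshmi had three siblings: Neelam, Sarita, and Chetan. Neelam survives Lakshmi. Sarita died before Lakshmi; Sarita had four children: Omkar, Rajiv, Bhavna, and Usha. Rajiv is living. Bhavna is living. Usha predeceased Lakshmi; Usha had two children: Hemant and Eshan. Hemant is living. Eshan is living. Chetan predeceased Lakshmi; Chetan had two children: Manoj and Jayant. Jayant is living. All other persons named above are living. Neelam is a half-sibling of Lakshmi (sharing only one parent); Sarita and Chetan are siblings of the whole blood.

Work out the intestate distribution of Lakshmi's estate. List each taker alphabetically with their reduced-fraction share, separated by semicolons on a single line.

Bhavna 1/10; Eshan 1/20; Hemant 1/20; Jayant 1/5; Manoj 1/5; Neelam 1/5; Omkar 1/10; Rajiv 1/10

No spouse, descendants, or parent survives, so the estate passes to Lakshmi's siblings per stirpes.
Half-blood siblings count for one-half the weight of whole-blood siblings at the initial division.
Dividing 1 in proportion to weights (total weight 5/2): Neelam (weight 1/2) → 1/5; Sarita (weight 1) → 2/5; Chetan (weight 1) → 2/5.
Neelam is living and takes 1/5.
Sarita predeceased; the 2/5 allotted to Sarita's branch passes to Sarita's issue by representation.
The 2/5 is divided into 4 equal shares of 1/10 among Omkar, Rajiv, Bhavna, Usha.
Omkar is living and takes 1/10.
Rajiv is living and takes 1/10.
Bhavna is living and takes 1/10.
Usha predeceased; the 1/10 allotted to Usha's branch passes to Usha's issue by representation.
The 1/10 is divided into 2 equal shares of 1/20 among Hemant, Eshan.
Hemant is living and takes 1/20.
Eshan is living and takes 1/20.
Chetan predeceased; the 2/5 allotted to Chetan's branch passes to Chetan's issue by representation.
The 2/5 is divided into 2 equal shares of 1/5 among Manoj, Jayant.
Manoj is living and takes 1/5.
Jayant is living and takes 1/5.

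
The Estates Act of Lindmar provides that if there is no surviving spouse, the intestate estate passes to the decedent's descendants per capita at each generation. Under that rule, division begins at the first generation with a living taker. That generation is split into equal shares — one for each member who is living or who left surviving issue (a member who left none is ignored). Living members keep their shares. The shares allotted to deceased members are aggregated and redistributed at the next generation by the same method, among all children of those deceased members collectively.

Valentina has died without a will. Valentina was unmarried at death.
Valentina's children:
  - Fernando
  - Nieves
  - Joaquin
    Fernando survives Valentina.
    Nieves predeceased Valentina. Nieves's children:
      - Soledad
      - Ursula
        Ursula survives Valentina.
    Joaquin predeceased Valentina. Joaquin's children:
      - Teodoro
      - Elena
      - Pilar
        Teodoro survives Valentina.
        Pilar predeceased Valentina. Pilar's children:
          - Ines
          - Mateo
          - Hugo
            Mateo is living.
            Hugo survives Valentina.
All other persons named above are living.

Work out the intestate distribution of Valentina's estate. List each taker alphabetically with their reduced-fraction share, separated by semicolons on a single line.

Elena 2/15; Fernando 1/3; Hugo 2/45; Ines 2/45; Mateo 2/45; Soledad 2/15; Teodoro 2/15; Ursula 2/15

There is no surviving spouse, so the entire estate passes to Valentina's descendants per capita at each generation.
At generation 1 (Fernando, Nieves, Joaquin) there are 3 shares of (1)/3 = 1/3 each.
Living: Fernando — each takes 1/3.
Deceased: Nieves and Joaquin. Their combined 2/3 is pooled and carried to generation 2.
At generation 2 (Soledad, Ursula, Teodoro, Elena, Pilar) there are 5 shares of (2/3)/5 = 2/15 each.
Living: Soledad, Ursula, Teodoro, and Elena — each takes 2/15.
Deceased: Pilar. That 2/15 share is carried to generation 3.
At generation 3 (Ines, Mateo, Hugo) there are 3 shares of (2/15)/3 = 2/45 each.
Living: Ines, Mateo, and Hugo — each takes 2/45.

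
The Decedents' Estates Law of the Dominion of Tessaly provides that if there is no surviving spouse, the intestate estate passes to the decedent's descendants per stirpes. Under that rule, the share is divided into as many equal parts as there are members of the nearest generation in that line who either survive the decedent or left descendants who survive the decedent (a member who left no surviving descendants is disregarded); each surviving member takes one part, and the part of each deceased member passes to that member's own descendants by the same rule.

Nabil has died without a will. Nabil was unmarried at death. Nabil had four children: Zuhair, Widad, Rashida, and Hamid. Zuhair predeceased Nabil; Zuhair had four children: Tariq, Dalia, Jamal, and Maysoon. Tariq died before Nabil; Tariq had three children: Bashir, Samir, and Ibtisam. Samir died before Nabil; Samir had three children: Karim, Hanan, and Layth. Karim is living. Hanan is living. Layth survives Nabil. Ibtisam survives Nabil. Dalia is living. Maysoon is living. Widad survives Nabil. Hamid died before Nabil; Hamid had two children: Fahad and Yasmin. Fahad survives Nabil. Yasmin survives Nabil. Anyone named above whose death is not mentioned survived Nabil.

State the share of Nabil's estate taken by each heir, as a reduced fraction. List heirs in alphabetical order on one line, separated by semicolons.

Bashir 1/48; Dalia 1/16; Fahad 1/8; Hanan 1/144; Ibtisam 1/48; Jamal 1/16; Karim 1/144; Layth 1/144; Maysoon 1/16; Rashida 1/4; Widad 1/4; Yasmin 1/8

There is no surviving spouse, so the entire estate passes to Nabil's descendants per stirpes.
The estate is divided into 4 equal shares of 1/4 among Zuhair, Widad, Rashida, Hamid.
Zuhair predeceased; the 1/4 allotted to Zuhair's branch passes to Zuhair's issue by representation.
The 1/4 is divided into 4 equal shares of 1/16 among Tariq, Dalia, Jamal, Maysoon.
Tariq predeceased; the 1/16 allotted to Tariq's branch passes to Tariq's issue by representation.
The 1/16 is divided into 3 equal shares of 1/48 among Bashir, Samir, Ibtisam.
Bashir is living and takes 1/48.
Samir predeceased; the 1/48 allotted to Samir's branch passes to Samir's issue by representation.
The 1/48 is divided into 3 equal shares of 1/144 among Karim, Hanan, Layth.
Karim is living and takes 1/144.
Hanan is living and takes 1/144.
Layth is living and takes 1/144.
Ibtisam is living and takes 1/48.
Dalia is living and takes 1/16.
Jamal is living and takes 1/16.
Maysoon is living and takes 1/16.
Widad is living and takes 1/4.
Rashida is living and takes 1/4.
Hamid predeceased; the 1/4 allotted to Hamid's branch passes to Hamid's issue by representation.
The 1/4 is divided into 2 equal shares of 1/8 among Fahad, Yasmin.
Fahad is living and takes 1/8.
Yasmin is living and takes 1/8.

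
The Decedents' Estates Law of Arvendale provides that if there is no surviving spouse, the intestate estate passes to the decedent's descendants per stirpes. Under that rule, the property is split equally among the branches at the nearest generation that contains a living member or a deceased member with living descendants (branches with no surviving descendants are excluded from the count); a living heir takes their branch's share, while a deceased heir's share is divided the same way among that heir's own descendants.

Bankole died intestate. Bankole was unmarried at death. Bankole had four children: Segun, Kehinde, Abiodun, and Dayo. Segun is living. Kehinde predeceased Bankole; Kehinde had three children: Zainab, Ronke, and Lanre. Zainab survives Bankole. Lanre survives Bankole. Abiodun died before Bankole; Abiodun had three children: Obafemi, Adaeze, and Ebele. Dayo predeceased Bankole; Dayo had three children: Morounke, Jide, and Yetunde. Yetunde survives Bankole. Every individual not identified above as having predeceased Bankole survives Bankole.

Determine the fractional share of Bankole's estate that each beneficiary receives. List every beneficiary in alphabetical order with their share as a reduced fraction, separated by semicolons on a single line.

There is no surviving spouse, so the entire estate passes to Bankole's descendants per stirpes.
The estate is divided into 4 equal shares of 1/4 among Segun, Kehinde, Abiodun, Dayo.
Segun is living and takes 1/4.
Kehinde predeceased; the 1/4 allotted to Kehinde's branch passes to Kehinde's issue by representation.
The 1/4 is divided into 3 equal shares of 1/12 among Zainab, Ronke, Lanre.
Zainab is living and takes 1/12.
Ronke is living and takes 1/12.
Lanre is living and takes 1/12.
Abiodun predeceased; the 1/4 allotted to Abiodun's branch passes to Abiodun's issue by representation.
The 1/4 is divided into 3 equal shares of 1/12 among Obafemi, Adaeze, Ebele.
Obafemi is living and takes 1/12.
Adaeze is living and takes 1/12.
Ebele is living and takes 1/12.
Dayo predeceased; the 1/4 allotted to Dayo's branch passes to Dayo's issue by representation.
The 1/4 is divided into 3 equal shares of 1/12 among Morounke, Jide, Yetunde.
Morounke is living and takes 1/12.
Jide is living and takes 1/12.
Yetunde is living and takes 1/12.

Adaeze 1/12; Ebele 1/12; Jide 1/12; Lanre 1/12; Morounke 1/12; Obafemi 1/12; Ronke 1/12; Segun 1/4; Yetunde 1/12; Zainab 1/12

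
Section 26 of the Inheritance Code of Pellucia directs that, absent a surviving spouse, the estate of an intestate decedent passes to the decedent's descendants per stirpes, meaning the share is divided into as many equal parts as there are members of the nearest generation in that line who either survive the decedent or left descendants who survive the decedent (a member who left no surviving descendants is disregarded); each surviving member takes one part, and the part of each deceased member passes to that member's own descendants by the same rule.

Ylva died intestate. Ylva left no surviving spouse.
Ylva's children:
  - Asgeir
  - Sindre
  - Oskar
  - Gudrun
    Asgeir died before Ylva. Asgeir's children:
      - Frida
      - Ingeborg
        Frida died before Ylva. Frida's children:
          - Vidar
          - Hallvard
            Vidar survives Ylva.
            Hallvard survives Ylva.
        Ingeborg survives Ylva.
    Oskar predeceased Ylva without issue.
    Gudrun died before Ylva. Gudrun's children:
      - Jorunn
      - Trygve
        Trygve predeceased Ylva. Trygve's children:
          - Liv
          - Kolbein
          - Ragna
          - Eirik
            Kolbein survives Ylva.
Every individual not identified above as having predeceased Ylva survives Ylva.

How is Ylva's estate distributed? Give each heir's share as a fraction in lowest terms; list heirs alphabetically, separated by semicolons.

There is no surviving spouse, so the entire estate passes to Ylva's descendants per stirpes.
Oskar left no surviving issue, so that branch lapses and is disregarded.
The estate is divided into 3 equal shares of 1/3 among Asgeir, Sindre, Gudrun.
Asgeir predeceased; the 1/3 allotted to Asgeir's branch passes to Asgeir's issue by representation.
The 1/3 is divided into 2 equal shares of 1/6 among Frida, Ingeborg.
Frida predeceased; the 1/6 allotted to Frida's branch passes to Frida's issue by representation.
The 1/6 is divided into 2 equal shares of 1/12 among Vidar, Hallvard.
Vidar is living and takes 1/12.
Hallvard is living and takes 1/12.
Ingeborg is living and takes 1/6.
Sindre is living and takes 1/3.
Gudrun predeceased; the 1/3 allotted to Gudrun's branch passes to Gudrun's issue by representation.
The 1/3 is divided into 2 equal shares of 1/6 among Jorunn, Trygve.
Jorunn is living and takes 1/6.
Trygve predeceased; the 1/6 allotted to Trygve's branch passes to Trygve's issue by representation.
The 1/6 is divided into 4 equal shares of 1/24 among Liv, Kolbein, Ragna, Eirik.
Liv is living and takes 1/24.
Kolbein is living and takes 1/24.
Ragna is living and takes 1/24.
Eirik is living and takes 1/24.

Eirik 1/24; Hallvard 1/12; Ingeborg 1/6; Jorunn 1/6; Kolbein 1/24; Liv 1/24; Ragna 1/24; Sindre 1/3; Vidar 1/12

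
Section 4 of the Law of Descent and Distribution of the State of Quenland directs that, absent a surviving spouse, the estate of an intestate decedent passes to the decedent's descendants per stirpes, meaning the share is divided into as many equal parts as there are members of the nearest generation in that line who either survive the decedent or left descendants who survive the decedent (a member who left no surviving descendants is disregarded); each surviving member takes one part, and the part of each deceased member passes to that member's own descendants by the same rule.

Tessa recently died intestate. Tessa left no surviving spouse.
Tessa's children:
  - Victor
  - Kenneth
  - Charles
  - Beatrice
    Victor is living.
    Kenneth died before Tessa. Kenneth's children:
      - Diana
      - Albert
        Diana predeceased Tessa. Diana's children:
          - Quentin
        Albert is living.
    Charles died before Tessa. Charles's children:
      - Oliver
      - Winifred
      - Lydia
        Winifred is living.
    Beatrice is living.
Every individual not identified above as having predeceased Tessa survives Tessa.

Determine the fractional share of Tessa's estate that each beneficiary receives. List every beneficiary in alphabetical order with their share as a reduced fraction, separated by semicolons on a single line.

Albert 1/8; Beatrice 1/4; Lydia 1/12; Oliver 1/12; Quentin 1/8; Victor 1/4; Winifred 1/12

There is no surviving spouse, so the entire estate passes to Tessa's descendants per stirpes.
The estate is divided into 4 equal shares of 1/4 among Victor, Kenneth, Charles, Beatrice.
Victor is living and takes 1/4.
Kenneth predeceased; the 1/4 allotted to Kenneth's branch passes to Kenneth's issue by representation.
The 1/4 is divided into 2 equal shares of 1/8 among Diana, Albert.
Diana predeceased; the 1/8 allotted to Diana's branch passes to Diana's issue by representation.
Quentin is the sole taker at this level and receives the full 1/8.
Albert is living and takes 1/8.
Charles predeceased; the 1/4 allotted to Charles's branch passes to Charles's issue by representation.
The 1/4 is divided into 3 equal shares of 1/12 among Oliver, Winifred, Lydia.
Oliver is living and takes 1/12.
Winifred is living and takes 1/12.
Lydia is living and takes 1/12.
Beatrice is living and takes 1/4.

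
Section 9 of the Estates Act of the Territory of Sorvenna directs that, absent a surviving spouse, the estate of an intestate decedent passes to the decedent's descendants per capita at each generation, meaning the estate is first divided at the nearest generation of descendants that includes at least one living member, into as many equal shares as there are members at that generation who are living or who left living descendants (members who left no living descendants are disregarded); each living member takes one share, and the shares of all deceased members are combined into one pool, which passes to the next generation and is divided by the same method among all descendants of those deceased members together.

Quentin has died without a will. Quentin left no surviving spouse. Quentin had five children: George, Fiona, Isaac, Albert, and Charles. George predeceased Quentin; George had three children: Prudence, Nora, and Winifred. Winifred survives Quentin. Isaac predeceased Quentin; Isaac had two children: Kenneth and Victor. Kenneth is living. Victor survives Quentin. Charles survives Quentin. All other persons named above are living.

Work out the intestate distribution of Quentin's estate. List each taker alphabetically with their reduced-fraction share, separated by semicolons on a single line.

Albert 1/5; Charles 1/5; Fiona 1/5; Kenneth 2/25; Nora 2/25; Prudence 2/25; Victor 2/25; Winifred 2/25

There is no surviving spouse, so the entire estate passes to Quentin's descendants per capita at each generation.
At generation 1 (George, Fiona, Isaac, Albert, Charles) there are 5 shares of (1)/5 = 1/5 each.
Living: Fiona, Albert, and Charles — each takes 1/5.
Deceased: George and Isaac. Their combined 2/5 is pooled and carried to generation 2.
At generation 2 (Prudence, Nora, Winifred, Kenneth, Victor) there are 5 shares of (2/5)/5 = 2/25 each.
Living: Prudence, Nora, Winifred, Kenneth, and Victor — each takes 2/25.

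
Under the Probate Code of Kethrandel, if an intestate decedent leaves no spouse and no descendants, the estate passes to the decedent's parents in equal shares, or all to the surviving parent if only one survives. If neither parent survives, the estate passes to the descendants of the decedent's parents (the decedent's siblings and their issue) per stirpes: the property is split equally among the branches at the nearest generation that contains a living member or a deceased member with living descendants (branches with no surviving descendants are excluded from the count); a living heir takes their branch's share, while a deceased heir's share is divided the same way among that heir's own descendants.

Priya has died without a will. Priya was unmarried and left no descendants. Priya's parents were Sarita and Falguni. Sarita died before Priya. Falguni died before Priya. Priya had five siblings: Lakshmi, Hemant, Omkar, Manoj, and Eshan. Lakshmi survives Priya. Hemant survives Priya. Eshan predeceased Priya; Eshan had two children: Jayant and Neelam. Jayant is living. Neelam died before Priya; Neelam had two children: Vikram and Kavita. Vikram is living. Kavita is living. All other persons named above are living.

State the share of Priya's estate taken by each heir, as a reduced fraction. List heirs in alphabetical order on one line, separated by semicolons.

Hemant 1/5; Jayant 1/10; Kavita 1/20; Lakshmi 1/5; Manoj 1/5; Omkar 1/5; Vikram 1/20

Neither parent survives and there are no descendants, so the estate passes to Priya's siblings and their issue per stirpes.
The estate is divided into 5 equal shares of 1/5 among Lakshmi, Hemant, Omkar, Manoj, Eshan.
Lakshmi is living and takes 1/5.
Hemant is living and takes 1/5.
Omkar is living and takes 1/5.
Manoj is living and takes 1/5.
Eshan predeceased; the 1/5 allotted to Eshan's branch passes to Eshan's issue by representation.
The 1/5 is divided into 2 equal shares of 1/10 among Jayant, Neelam.
Jayant is living and takes 1/10.
Neelam predeceased; the 1/10 allotted to Neelam's branch passes to Neelam's issue by representation.
The 1/10 is divided into 2 equal shares of 1/20 among Vikram, Kavita.
Vikram is living and takes 1/20.
Kavita is living and takes 1/20.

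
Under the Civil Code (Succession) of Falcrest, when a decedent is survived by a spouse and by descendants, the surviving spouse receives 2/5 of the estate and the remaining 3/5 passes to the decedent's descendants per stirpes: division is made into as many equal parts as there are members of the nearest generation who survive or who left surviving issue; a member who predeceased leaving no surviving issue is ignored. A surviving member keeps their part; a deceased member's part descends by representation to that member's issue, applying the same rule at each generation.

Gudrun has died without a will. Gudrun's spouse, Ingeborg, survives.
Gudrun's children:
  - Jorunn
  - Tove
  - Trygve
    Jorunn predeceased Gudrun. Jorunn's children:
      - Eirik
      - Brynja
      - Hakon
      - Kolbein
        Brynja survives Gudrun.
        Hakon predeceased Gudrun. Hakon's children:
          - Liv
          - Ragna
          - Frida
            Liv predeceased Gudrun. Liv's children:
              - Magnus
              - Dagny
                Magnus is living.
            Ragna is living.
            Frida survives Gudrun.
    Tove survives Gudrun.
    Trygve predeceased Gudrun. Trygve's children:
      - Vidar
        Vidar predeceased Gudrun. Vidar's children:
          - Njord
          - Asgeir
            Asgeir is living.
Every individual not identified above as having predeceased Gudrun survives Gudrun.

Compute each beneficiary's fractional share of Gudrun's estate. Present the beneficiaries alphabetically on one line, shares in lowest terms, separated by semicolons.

Asgeir 1/10; Brynja 1/20; Dagny 1/120; Eirik 1/20; Frida 1/60; Ingeborg 2/5; Kolbein 1/20; Magnus 1/120; Njord 1/10; Ragna 1/60; Tove 1/5

Ingeborg, as surviving spouse, takes 2/5.
The remaining 3/5 passes to Gudrun's descendants per stirpes.
The 3/5 is divided into 3 equal shares of 1/5 among Jorunn, Tove, Trygve.
Jorunn predeceased; the 1/5 allotted to Jorunn's branch passes to Jorunn's issue by representation.
The 1/5 is divided into 4 equal shares of 1/20 among Eirik, Brynja, Hakon, Kolbein.
Eirik is living and takes 1/20.
Brynja is living and takes 1/20.
Hakon predeceased; the 1/20 allotted to Hakon's branch passes to Hakon's issue by representation.
The 1/20 is divided into 3 equal shares of 1/60 among Liv, Ragna, Frida.
Liv predeceased; the 1/60 allotted to Liv's branch passes to Liv's issue by representation.
The 1/60 is divided into 2 equal shares of 1/120 among Magnus, Dagny.
Magnus is living and takes 1/120.
Dagny is living and takes 1/120.
Ragna is living and takes 1/60.
Frida is living and takes 1/60.
Kolbein is living and takes 1/20.
Tove is living and takes 1/5.
Trygve predeceased; the 1/5 allotted to Trygve's branch passes to Trygve's issue by representation.
Vidar's line is the sole branch at this level, so the full 1/5 passes to Vidar's issue by representation.
The 1/5 is divided into 2 equal shares of 1/10 among Njord, Asgeir.
Njord is living and takes 1/10.
Asgeir is living and takes 1/10.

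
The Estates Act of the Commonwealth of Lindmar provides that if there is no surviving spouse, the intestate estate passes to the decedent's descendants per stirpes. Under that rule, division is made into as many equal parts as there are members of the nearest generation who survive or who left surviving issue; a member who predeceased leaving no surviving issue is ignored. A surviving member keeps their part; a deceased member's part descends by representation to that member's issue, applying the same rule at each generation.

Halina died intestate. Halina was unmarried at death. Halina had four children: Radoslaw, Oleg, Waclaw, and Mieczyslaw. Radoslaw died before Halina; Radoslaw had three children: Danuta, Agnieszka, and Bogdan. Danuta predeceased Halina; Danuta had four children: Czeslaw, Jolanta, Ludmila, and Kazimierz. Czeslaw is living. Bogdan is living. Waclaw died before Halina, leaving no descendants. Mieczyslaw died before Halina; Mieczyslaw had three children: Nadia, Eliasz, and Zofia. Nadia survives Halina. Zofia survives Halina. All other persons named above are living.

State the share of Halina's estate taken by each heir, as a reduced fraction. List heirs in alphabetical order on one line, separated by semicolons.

There is no surviving spouse, so the entire estate passes to Halina's descendants per stirpes.
Waclaw left no surviving issue, so that branch lapses and is disregarded.
The estate is divided into 3 equal shares of 1/3 among Radoslaw, Oleg, Mieczyslaw.
Radoslaw predeceased; the 1/3 allotted to Radoslaw's branch passes to Radoslaw's issue by representation.
The 1/3 is divided into 3 equal shares of 1/9 among Danuta, Agnieszka, Bogdan.
Danuta predeceased; the 1/9 allotted to Danuta's branch passes to Danuta's issue by representation.
The 1/9 is divided into 4 equal shares of 1/36 among Czeslaw, Jolanta, Ludmila, Kazimierz.
Czeslaw is living and takes 1/36.
Jolanta is living and takes 1/36.
Ludmila is living and takes 1/36.
Kazimierz is living and takes 1/36.
Agnieszka is living and takes 1/9.
Bogdan is living and takes 1/9.
Oleg is living and takes 1/3.
Mieczyslaw predeceased; the 1/3 allotted to Mieczyslaw's branch passes to Mieczyslaw's issue by representation.
The 1/3 is divided into 3 equal shares of 1/9 among Nadia, Eliasz, Zofia.
Nadia is living and takes 1/9.
Eliasz is living and takes 1/9.
Zofia is living and takes 1/9.

Agnieszka 1/9; Bogdan 1/9; Czeslaw 1/36; Eliasz 1/9; Jolanta 1/36; Kazimierz 1/36; Ludmila 1/36; Nadia 1/9; Oleg 1/3; Zofia 1/9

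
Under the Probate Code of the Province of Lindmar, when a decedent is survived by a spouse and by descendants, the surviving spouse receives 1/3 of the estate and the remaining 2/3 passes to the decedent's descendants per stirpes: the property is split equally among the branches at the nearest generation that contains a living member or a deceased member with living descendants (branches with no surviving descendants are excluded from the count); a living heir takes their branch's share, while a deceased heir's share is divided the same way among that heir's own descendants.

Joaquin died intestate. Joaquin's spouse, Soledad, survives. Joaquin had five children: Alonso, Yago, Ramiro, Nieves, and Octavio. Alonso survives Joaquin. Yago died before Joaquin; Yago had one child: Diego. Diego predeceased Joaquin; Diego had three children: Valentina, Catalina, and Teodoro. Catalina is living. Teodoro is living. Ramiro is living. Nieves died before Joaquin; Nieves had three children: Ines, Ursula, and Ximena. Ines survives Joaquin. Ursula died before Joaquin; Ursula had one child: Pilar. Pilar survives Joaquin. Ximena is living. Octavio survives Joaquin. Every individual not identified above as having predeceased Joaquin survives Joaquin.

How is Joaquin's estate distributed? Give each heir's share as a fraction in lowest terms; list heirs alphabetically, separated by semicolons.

Alonso 2/15; Catalina 2/45; Ines 2/45; Octavio 2/15; Pilar 2/45; Ramiro 2/15; Soledad 1/3; Teodoro 2/45; Valentina 2/45; Ximena 2/45

Soledad, as surviving spouse, takes 1/3.
The remaining 2/3 passes to Joaquin's descendants per stirpes.
The 2/3 is divided into 5 equal shares of 2/15 among Alonso, Yago, Ramiro, Nieves, Octavio.
Alonso is living and takes 2/15.
Yago predeceased; the 2/15 allotted to Yago's branch passes to Yago's issue by representation.
Diego's line is the sole branch at this level, so the full 2/15 passes to Diego's issue by representation.
The 2/15 is divided into 3 equal shares of 2/45 among Valentina, Catalina, Teodoro.
Valentina is living and takes 2/45.
Catalina is living and takes 2/45.
Teodoro is living and takes 2/45.
Ramiro is living and takes 2/15.
Nieves predeceased; the 2/15 allotted to Nieves's branch passes to Nieves's issue by representation.
The 2/15 is divided into 3 equal shares of 2/45 among Ines, Ursula, Ximena.
Ines is living and takes 2/45.
Ursula predeceased; the 2/45 allotted to Ursula's branch passes to Ursula's issue by representation.
Pilar is the sole taker at this level and receives the full 2/45.
Ximena is living and takes 2/45.
Octavio is living and takes 2/15.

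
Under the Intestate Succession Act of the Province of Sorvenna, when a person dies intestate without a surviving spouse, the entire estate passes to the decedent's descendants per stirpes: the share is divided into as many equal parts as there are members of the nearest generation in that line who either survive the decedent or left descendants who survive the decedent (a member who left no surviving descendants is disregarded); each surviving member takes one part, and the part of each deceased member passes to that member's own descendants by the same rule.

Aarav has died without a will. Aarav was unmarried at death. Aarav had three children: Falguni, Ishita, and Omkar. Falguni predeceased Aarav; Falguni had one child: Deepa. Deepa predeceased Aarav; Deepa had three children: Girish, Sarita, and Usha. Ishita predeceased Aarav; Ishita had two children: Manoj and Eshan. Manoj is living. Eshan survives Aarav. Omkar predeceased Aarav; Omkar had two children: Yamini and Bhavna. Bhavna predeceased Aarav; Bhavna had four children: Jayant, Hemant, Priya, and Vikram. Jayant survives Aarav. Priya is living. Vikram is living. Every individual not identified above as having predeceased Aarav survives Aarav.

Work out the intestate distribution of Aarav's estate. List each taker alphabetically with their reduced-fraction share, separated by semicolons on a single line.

There is no surviving spouse, so the entire estate passes to Aarav's descendants per stirpes.
The estate is divided into 3 equal shares of 1/3 among Falguni, Ishita, Omkar.
Falguni predeceased; the 1/3 allotted to Falguni's branch passes to Falguni's issue by representation.
Deepa's line is the sole branch at this level, so the full 1/3 passes to Deepa's issue by representation.
The 1/3 is divided into 3 equal shares of 1/9 among Girish, Sarita, Usha.
Girish is living and takes 1/9.
Sarita is living and takes 1/9.
Usha is living and takes 1/9.
Ishita predeceased; the 1/3 allotted to Ishita's branch passes to Ishita's issue by representation.
The 1/3 is divided into 2 equal shares of 1/6 among Manoj, Eshan.
Manoj is living and takes 1/6.
Eshan is living and takes 1/6.
Omkar predeceased; the 1/3 allotted to Omkar's branch passes to Omkar's issue by representation.
The 1/3 is divided into 2 equal shares of 1/6 among Yamini, Bhavna.
Yamini is living and takes 1/6.
Bhavna predeceased; the 1/6 allotted to Bhavna's branch passes to Bhavna's issue by representation.
The 1/6 is divided into 4 equal shares of 1/24 among Jayant, Hemant, Priya, Vikram.
Jayant is living and takes 1/24.
Hemant is living and takes 1/24.
Priya is living and takes 1/24.
Vikram is living and takes 1/24.

Eshan 1/6; Girish 1/9; Hemant 1/24; Jayant 1/24; Manoj 1/6; Priya 1/24; Sarita 1/9; Usha 1/9; Vikram 1/24; Yamini 1/6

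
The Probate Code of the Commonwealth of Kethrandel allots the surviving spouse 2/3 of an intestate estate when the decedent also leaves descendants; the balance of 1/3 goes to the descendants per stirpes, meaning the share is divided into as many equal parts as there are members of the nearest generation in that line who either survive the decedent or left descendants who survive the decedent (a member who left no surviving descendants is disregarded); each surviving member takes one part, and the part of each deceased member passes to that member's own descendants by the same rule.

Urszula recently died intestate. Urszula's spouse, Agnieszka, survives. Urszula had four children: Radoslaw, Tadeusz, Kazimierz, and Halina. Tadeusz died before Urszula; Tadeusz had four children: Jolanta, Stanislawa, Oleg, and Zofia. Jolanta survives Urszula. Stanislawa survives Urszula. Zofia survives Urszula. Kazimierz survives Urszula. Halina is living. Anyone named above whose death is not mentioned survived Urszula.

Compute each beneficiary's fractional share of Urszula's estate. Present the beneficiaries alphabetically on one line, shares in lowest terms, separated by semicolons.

Agnieszka, as surviving spouse, takes 2/3.
The remaining 1/3 passes to Urszula's descendants per stirpes.
The 1/3 is divided into 4 equal shares of 1/12 among Radoslaw, Tadeusz, Kazimierz, Halina.
Radoslaw is living and takes 1/12.
Tadeusz predeceased; the 1/12 allotted to Tadeusz's branch passes to Tadeusz's issue by representation.
The 1/12 is divided into 4 equal shares of 1/48 among Jolanta, Stanislawa, Oleg, Zofia.
Jolanta is living and takes 1/48.
Stanislawa is living and takes 1/48.
Oleg is living and takes 1/48.
Zofia is living and takes 1/48.
Kazimierz is living and takes 1/12.
Halina is living and takes 1/12.

Agnieszka 2/3; Halina 1/12; Jolanta 1/48; Kazimierz 1/12; Oleg 1/48; Radoslaw 1/12; Stanislawa 1/48; Zofia 1/48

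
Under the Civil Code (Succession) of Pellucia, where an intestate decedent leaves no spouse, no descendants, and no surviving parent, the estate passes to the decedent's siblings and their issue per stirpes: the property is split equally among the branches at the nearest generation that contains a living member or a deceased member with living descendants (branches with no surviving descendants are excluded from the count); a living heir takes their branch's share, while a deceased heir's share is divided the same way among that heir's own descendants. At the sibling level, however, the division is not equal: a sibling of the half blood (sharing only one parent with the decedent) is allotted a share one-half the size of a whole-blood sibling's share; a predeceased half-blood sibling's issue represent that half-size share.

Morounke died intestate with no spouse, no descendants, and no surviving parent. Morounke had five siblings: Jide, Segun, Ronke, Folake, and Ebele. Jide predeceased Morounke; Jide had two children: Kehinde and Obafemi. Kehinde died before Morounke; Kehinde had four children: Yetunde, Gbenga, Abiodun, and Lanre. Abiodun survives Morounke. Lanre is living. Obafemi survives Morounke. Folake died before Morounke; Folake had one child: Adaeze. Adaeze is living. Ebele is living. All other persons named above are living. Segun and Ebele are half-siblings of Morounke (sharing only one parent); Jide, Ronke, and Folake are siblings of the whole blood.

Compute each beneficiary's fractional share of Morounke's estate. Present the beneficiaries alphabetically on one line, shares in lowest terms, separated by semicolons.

Abiodun 1/32; Adaeze 1/4; Ebele 1/8; Gbenga 1/32; Lanre 1/32; Obafemi 1/8; Ronke 1/4; Segun 1/8; Yetunde 1/32

No spouse, descendants, or parent survives, so the estate passes to Morounke's siblings per stirpes.
Half-blood siblings count for one-half the weight of whole-blood siblings at the initial division.
Dividing 1 in proportion to weights (total weight 4): Jide (weight 1) → 1/4; Segun (weight 1/2) → 1/8; Ronke (weight 1) → 1/4; Folake (weight 1) → 1/4; Ebele (weight 1/2) → 1/8.
Jide predeceased; the 1/4 allotted to Jide's branch passes to Jide's issue by representation.
The 1/4 is divided into 2 equal shares of 1/8 among Kehinde, Obafemi.
Kehinde predeceased; the 1/8 allotted to Kehinde's branch passes to Kehinde's issue by representation.
The 1/8 is divided into 4 equal shares of 1/32 among Yetunde, Gbenga, Abiodun, Lanre.
Yetunde is living and takes 1/32.
Gbenga is living and takes 1/32.
Abiodun is living and takes 1/32.
Lanre is living and takes 1/32.
Obafemi is living and takes 1/8.
Segun is living and takes 1/8.
Ronke is living and takes 1/4.
Folake predeceased; the 1/4 allotted to Folake's branch passes to Folake's issue by representation.
Adaeze is the sole taker at this level and receives the full 1/4.
Ebele is living and takes 1/8.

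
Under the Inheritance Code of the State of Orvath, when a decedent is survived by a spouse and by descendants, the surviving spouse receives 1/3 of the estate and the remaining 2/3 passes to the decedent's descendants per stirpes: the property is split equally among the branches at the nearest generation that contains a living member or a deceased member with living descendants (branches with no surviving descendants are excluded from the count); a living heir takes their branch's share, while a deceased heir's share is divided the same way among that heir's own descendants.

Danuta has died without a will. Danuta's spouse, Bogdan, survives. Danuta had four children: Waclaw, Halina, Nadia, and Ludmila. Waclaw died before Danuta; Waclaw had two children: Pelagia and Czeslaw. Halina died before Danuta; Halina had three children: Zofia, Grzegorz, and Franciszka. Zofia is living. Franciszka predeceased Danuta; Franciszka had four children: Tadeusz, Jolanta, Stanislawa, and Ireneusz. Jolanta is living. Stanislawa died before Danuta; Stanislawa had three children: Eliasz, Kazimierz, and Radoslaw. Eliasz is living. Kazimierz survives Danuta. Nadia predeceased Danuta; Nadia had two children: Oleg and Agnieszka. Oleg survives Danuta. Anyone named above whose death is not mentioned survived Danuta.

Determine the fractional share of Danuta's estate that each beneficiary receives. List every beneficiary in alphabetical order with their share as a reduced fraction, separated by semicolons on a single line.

Agnieszka 1/12; Bogdan 1/3; Czeslaw 1/12; Eliasz 1/216; Grzegorz 1/18; Ireneusz 1/72; Jolanta 1/72; Kazimierz 1/216; Ludmila 1/6; Oleg 1/12; Pelagia 1/12; Radoslaw 1/216; Tadeusz 1/72; Zofia 1/18

Bogdan, as surviving spouse, takes 1/3.
The remaining 2/3 passes to Danuta's descendants per stirpes.
The 2/3 is divided into 4 equal shares of 1/6 among Waclaw, Halina, Nadia, Ludmila.
Waclaw predeceased; the 1/6 allotted to Waclaw's branch passes to Waclaw's issue by representation.
The 1/6 is divided into 2 equal shares of 1/12 among Pelagia, Czeslaw.
Pelagia is living and takes 1/12.
Czeslaw is living and takes 1/12.
Halina predeceased; the 1/6 allotted to Halina's branch passes to Halina's issue by representation.
The 1/6 is divided into 3 equal shares of 1/18 among Zofia, Grzegorz, Franciszka.
Zofia is living and takes 1/18.
Grzegorz is living and takes 1/18.
Franciszka predeceased; the 1/18 allotted to Franciszka's branch passes to Franciszka's issue by representation.
The 1/18 is divided into 4 equal shares of 1/72 among Tadeusz, Jolanta, Stanislawa, Ireneusz.
Tadeusz is living and takes 1/72.
Jolanta is living and takes 1/72.
Stanislawa predeceased; the 1/72 allotted to Stanislawa's branch passes to Stanislawa's issue by representation.
The 1/72 is divided into 3 equal shares of 1/216 among Eliasz, Kazimierz, Radoslaw.
Eliasz is living and takes 1/216.
Kazimierz is living and takes 1/216.
Radoslaw is living and takes 1/216.
Ireneusz is living and takes 1/72.
Nadia predeceased; the 1/6 allotted to Nadia's branch passes to Nadia's issue by representation.
The 1/6 is divided into 2 equal shares of 1/12 among Oleg, Agnieszka.
Oleg is living and takes 1/12.
Agnieszka is living and takes 1/12.
Ludmila is living and takes 1/6.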